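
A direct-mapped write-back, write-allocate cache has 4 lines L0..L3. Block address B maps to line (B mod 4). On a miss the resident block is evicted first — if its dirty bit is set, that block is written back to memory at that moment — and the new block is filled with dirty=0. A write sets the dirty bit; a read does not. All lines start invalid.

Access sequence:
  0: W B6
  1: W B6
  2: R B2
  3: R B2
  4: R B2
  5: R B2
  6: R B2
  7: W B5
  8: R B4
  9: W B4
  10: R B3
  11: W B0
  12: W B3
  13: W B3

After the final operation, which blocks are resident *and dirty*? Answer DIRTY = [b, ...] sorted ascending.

  0 | W B6 → L2 miss [D]
  1 | W B6 → L2 hit [D]
  2 | R B2 → L2 miss wb→B6 [-]
  3 | R B2 → L2 hit [-]
  4 | R B2 → L2 hit [-]
  5 | R B2 → L2 hit [-]
  6 | R B2 → L2 hit [-]
  7 | W B5 → L1 miss [D]
  8 | R B4 → L0 miss [-]
  9 | W B4 → L0 hit [D]
  10 | R B3 → L3 miss [-]
  11 | W B0 → L0 miss wb→B4 [D]
  12 | W B3 → L3 hit [D]
  13 | W B3 → L3 hit [D]

DIRTY = [0, 3, 5]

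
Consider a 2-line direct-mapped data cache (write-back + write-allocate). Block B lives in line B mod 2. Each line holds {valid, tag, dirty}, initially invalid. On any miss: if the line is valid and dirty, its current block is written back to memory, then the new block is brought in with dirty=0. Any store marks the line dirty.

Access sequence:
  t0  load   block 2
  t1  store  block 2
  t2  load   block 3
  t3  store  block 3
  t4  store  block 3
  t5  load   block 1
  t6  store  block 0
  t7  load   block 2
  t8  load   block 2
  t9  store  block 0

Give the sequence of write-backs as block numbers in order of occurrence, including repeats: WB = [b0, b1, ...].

  0 | R B2 → L0 miss [-]
  1 | W B2 → L0 hit [D]
  2 | R B3 → L1 miss [-]
  3 | W B3 → L1 hit [D]
  4 | W B3 → L1 hit [D]
  5 | R B1 → L1 miss wb→B3 [-]
  6 | W B0 → L0 miss wb→B2 [D]
  7 | R B2 → L0 miss wb→B0 [-]
  8 | R B2 → L0 hit [-]
  9 | W B0 → L0 miss [D]

WB = [3, 2, 0]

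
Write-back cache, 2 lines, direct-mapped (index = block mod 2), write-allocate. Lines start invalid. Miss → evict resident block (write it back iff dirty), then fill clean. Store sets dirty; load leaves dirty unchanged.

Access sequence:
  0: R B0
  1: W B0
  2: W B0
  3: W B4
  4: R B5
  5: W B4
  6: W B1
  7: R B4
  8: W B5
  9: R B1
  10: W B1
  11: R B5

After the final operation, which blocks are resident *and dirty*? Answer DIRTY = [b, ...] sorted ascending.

DIRTY = [4]

  0 | R B0 → L0 miss [-]
  1 | W B0 → L0 hit [D]
  2 | W B0 → L0 hit [D]
  3 | W B4 → L0 miss wb→B0 [D]
  4 | R B5 → L1 miss [-]
  5 | W B4 → L0 hit [D]
  6 | W B1 → L1 miss [D]
  7 | R B4 → L0 hit [D]
  8 | W B5 → L1 miss wb→B1 [D]
  9 | R B1 → L1 miss wb→B5 [-]
  10 | W B1 → L1 hit [D]
  11 | R B5 → L1 miss wb→B1 [-]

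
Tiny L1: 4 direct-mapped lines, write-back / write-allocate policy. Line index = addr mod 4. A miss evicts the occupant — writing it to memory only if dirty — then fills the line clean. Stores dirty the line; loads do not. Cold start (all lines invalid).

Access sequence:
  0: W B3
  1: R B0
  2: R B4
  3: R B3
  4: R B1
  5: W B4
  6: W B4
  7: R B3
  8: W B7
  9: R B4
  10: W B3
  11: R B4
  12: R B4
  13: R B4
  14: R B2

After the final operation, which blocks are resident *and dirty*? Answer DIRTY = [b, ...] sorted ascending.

DIRTY = [3, 4]

  0 | W B3 → L3 miss [D]
  1 | R B0 → L0 miss [-]
  2 | R B4 → L0 miss [-]
  3 | R B3 → L3 hit [D]
  4 | R B1 → L1 miss [-]
  5 | W B4 → L0 hit [D]
  6 | W B4 → L0 hit [D]
  7 | R B3 → L3 hit [D]
  8 | W B7 → L3 miss wb→B3 [D]
  9 | R B4 → L0 hit [D]
  10 | W B3 → L3 miss wb→B7 [D]
  11 | R B4 → L0 hit [D]
  12 | R B4 → L0 hit [D]
  13 | R B4 → L0 hit [D]
  14 | R B2 → L2 miss [-]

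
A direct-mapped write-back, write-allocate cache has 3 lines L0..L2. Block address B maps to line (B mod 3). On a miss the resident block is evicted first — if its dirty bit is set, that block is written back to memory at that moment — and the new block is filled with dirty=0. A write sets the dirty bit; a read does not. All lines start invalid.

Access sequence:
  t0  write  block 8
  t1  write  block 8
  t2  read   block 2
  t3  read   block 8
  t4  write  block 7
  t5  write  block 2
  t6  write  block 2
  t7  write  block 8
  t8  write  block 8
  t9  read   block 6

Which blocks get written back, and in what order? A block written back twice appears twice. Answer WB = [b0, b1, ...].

WB = [8, 2]

0: W B8 -> L2 miss  d=D]
1: W B8 -> L2 hit  d=D]
2: R B2 -> L2 miss wb->B8  d=-]
3: R B8 -> L2 miss  d=-]
4: W B7 -> L1 miss  d=D]
5: W B2 -> L2 miss  d=D]
6: W B2 -> L2 hit  d=D]
7: W B8 -> L2 miss wb->B2  d=D]
8: W B8 -> L2 hit  d=D]
9: R B6 -> L0 miss  d=-]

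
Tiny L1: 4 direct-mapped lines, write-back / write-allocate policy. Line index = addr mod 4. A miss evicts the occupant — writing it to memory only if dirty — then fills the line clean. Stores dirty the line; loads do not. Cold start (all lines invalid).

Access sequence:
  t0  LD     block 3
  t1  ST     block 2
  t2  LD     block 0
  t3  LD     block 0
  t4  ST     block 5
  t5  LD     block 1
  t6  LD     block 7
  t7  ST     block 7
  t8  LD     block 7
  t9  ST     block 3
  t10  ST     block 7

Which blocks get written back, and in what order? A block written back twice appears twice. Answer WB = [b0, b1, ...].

  0 | R B3 → L3 miss [-]
  1 | W B2 → L2 miss [D]
  2 | R B0 → L0 miss [-]
  3 | R B0 → L0 hit [-]
  4 | W B5 → L1 miss [D]
  5 | R B1 → L1 miss wb→B5 [-]
  6 | R B7 → L3 miss [-]
  7 | W B7 → L3 hit [D]
  8 | R B7 → L3 hit [D]
  9 | W B3 → L3 miss wb→B7 [D]
  10 | W B7 → L3 miss wb→B3 [D]

WB = [5, 7, 3]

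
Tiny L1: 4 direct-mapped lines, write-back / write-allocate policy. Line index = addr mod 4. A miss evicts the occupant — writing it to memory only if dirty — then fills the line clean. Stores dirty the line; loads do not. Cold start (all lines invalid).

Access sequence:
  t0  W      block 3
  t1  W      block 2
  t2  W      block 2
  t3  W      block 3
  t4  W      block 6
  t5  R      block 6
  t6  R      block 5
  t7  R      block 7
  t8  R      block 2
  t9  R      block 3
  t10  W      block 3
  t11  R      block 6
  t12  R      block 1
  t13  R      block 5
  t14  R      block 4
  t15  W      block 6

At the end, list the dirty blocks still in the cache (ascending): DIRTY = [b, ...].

DIRTY = [3, 6]

  0 | W B3 → L3 miss [D]
  1 | W B2 → L2 miss [D]
  2 | W B2 → L2 hit [D]
  3 | W B3 → L3 hit [D]
  4 | W B6 → L2 miss wb→B2 [D]
  5 | R B6 → L2 hit [D]
  6 | R B5 → L1 miss [-]
  7 | R B7 → L3 miss wb→B3 [-]
  8 | R B2 → L2 miss wb→B6 [-]
  9 | R B3 → L3 miss [-]
  10 | W B3 → L3 hit [D]
  11 | R B6 → L2 miss [-]
  12 | R B1 → L1 miss [-]
  13 | R B5 → L1 miss [-]
  14 | R B4 → L0 miss [-]
  15 | W B6 → L2 hit [D]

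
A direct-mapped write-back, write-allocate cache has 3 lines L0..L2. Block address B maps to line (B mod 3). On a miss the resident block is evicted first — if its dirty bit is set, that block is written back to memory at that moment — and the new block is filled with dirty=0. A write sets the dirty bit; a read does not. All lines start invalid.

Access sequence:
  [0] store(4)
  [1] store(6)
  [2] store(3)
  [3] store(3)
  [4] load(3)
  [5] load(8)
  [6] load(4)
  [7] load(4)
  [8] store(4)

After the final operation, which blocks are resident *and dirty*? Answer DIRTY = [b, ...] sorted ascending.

0: W B4 -> L1 miss  d=D]
1: W B6 -> L0 miss  d=D]
2: W B3 -> L0 miss wb->B6  d=D]
3: W B3 -> L0 hit  d=D]
4: R B3 -> L0 hit  d=D]
5: R B8 -> L2 miss  d=-]
6: R B4 -> L1 hit  d=D]
7: R B4 -> L1 hit  d=D]
8: W B4 -> L1 hit  d=D]

DIRTY = [3, 4]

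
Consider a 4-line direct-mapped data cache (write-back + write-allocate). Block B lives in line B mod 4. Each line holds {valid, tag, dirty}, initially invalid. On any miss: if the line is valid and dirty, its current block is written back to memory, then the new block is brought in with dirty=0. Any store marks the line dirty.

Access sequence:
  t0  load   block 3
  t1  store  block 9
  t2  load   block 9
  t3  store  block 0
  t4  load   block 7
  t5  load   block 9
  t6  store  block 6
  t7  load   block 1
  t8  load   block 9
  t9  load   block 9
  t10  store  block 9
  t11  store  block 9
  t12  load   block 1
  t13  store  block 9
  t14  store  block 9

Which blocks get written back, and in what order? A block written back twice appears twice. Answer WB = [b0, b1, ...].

WB = [9, 9]

0: R B3 → L3 miss [-]
1: W B9 → L1 miss [D]
2: R B9 → L1 hit [D]
3: W B0 → L0 miss [D]
4: R B7 → L3 miss [-]
5: R B9 → L1 hit [D]
6: W B6 → L2 miss [D]
7: R B1 → L1 miss wb→B9 [-]
8: R B9 → L1 miss [-]
9: R B9 → L1 hit [-]
10: W B9 → L1 hit [D]
11: W B9 → L1 hit [D]
12: R B1 → L1 miss wb→B9 [-]
13: W B9 → L1 miss [D]
14: W B9 → L1 hit [D]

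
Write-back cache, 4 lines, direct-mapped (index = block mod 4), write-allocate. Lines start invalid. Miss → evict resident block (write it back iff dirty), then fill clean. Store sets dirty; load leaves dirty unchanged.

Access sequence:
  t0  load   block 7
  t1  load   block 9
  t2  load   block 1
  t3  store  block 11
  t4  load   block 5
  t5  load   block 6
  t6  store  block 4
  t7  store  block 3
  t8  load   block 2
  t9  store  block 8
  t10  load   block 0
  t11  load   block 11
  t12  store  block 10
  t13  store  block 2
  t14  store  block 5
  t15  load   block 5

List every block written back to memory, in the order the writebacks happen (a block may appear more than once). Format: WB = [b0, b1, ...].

WB = [11, 4, 8, 3, 10]

  0 | R B7 → L3 miss [-]
  1 | R B9 → L1 miss [-]
  2 | R B1 → L1 miss [-]
  3 | W B11 → L3 miss [D]
  4 | R B5 → L1 miss [-]
  5 | R B6 → L2 miss [-]
  6 | W B4 → L0 miss [D]
  7 | W B3 → L3 miss wb→B11 [D]
  8 | R B2 → L2 miss [-]
  9 | W B8 → L0 miss wb→B4 [D]
  10 | R B0 → L0 miss wb→B8 [-]
  11 | R B11 → L3 miss wb→B3 [-]
  12 | W B10 → L2 miss [D]
  13 | W B2 → L2 miss wb→B10 [D]
  14 | W B5 → L1 hit [D]
  15 | R B5 → L1 hit [D]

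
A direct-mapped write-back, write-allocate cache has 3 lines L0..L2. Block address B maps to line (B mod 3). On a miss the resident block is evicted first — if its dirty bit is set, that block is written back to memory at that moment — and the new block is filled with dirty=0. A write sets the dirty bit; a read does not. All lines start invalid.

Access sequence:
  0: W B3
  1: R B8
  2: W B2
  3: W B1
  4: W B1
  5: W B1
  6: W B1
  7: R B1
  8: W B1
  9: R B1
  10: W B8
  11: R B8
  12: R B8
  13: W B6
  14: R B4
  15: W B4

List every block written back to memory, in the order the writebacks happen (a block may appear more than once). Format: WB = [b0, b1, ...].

0: W B3 -> L0 miss  d=D]
1: R B8 -> L2 miss  d=-]
2: W B2 -> L2 miss  d=D]
3: W B1 -> L1 miss  d=D]
4: W B1 -> L1 hit  d=D]
5: W B1 -> L1 hit  d=D]
6: W B1 -> L1 hit  d=D]
7: R B1 -> L1 hit  d=D]
8: W B1 -> L1 hit  d=D]
9: R B1 -> L1 hit  d=D]
10: W B8 -> L2 miss wb->B2  d=D]
11: R B8 -> L2 hit  d=D]
12: R B8 -> L2 hit  d=D]
13: W B6 -> L0 miss wb->B3  d=D]
14: R B4 -> L1 miss wb->B1  d=-]
15: W B4 -> L1 hit  d=D]

WB = [2, 3, 1]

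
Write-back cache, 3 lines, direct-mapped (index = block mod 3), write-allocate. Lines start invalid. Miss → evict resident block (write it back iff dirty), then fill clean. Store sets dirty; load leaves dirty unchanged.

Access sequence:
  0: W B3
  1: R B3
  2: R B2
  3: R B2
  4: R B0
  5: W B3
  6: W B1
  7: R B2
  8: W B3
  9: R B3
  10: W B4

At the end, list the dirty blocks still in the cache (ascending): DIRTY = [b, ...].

  0 | W B3 → L0 miss [D]
  1 | R B3 → L0 hit [D]
  2 | R B2 → L2 miss [-]
  3 | R B2 → L2 hit [-]
  4 | R B0 → L0 miss wb→B3 [-]
  5 | W B3 → L0 miss [D]
  6 | W B1 → L1 miss [D]
  7 | R B2 → L2 hit [-]
  8 | W B3 → L0 hit [D]
  9 | R B3 → L0 hit [D]
  10 | W B4 → L1 miss wb→B1 [D]

DIRTY = [3, 4]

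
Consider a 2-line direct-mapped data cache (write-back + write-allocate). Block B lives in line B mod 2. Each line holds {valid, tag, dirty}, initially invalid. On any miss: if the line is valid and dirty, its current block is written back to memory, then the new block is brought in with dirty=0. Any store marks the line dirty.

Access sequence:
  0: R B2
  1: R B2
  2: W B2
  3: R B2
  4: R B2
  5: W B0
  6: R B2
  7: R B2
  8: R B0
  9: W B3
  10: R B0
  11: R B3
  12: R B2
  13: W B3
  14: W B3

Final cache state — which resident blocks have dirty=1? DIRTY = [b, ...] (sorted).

  0 | R B2 → L0 miss [-]
  1 | R B2 → L0 hit [-]
  2 | W B2 → L0 hit [D]
  3 | R B2 → L0 hit [D]
  4 | R B2 → L0 hit [D]
  5 | W B0 → L0 miss wb→B2 [D]
  6 | R B2 → L0 miss wb→B0 [-]
  7 | R B2 → L0 hit [-]
  8 | R B0 → L0 miss [-]
  9 | W B3 → L1 miss [D]
  10 | R B0 → L0 hit [-]
  11 | R B3 → L1 hit [D]
  12 | R B2 → L0 miss [-]
  13 | W B3 → L1 hit [D]
  14 | W B3 → L1 hit [D]

DIRTY = [3]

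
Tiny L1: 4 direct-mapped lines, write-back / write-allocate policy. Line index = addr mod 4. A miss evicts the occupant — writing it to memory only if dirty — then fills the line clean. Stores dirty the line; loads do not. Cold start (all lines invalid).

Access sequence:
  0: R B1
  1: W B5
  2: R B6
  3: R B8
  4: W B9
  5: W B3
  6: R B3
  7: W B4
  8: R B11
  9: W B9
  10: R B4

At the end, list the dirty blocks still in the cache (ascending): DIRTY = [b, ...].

DIRTY = [4, 9]

0: R B1 -> L1 miss  d=-]
1: W B5 -> L1 miss  d=D]
2: R B6 -> L2 miss  d=-]
3: R B8 -> L0 miss  d=-]
4: W B9 -> L1 miss wb->B5  d=D]
5: W B3 -> L3 miss  d=D]
6: R B3 -> L3 hit  d=D]
7: W B4 -> L0 miss  d=D]
8: R B11 -> L3 miss wb->B3  d=-]
9: W B9 -> L1 hit  d=D]
10: R B4 -> L0 hit  d=D]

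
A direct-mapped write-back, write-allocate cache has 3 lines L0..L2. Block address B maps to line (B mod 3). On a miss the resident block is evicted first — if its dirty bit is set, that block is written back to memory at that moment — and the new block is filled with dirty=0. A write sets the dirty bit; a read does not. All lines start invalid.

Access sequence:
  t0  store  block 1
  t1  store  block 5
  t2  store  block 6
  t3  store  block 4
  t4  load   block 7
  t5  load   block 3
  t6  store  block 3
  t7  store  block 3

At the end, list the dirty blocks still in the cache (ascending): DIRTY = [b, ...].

0: W B1 -> L1 miss  d=D]
1: W B5 -> L2 miss  d=D]
2: W B6 -> L0 miss  d=D]
3: W B4 -> L1 miss wb->B1  d=D]
4: R B7 -> L1 miss wb->B4  d=-]
5: R B3 -> L0 miss wb->B6  d=-]
6: W B3 -> L0 hit  d=D]
7: W B3 -> L0 hit  d=D]

DIRTY = [3, 5]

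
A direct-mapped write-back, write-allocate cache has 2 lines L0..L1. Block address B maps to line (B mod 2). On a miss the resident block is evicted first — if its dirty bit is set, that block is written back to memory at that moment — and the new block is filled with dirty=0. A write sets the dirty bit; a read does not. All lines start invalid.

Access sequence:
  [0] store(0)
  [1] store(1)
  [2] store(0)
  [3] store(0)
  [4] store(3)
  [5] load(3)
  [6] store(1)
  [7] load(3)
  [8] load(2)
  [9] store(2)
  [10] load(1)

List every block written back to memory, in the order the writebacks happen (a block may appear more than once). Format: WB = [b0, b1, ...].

  0 | W B0 → L0 miss [D]
  1 | W B1 → L1 miss [D]
  2 | W B0 → L0 hit [D]
  3 | W B0 → L0 hit [D]
  4 | W B3 → L1 miss wb→B1 [D]
  5 | R B3 → L1 hit [D]
  6 | W B1 → L1 miss wb→B3 [D]
  7 | R B3 → L1 miss wb→B1 [-]
  8 | R B2 → L0 miss wb→B0 [-]
  9 | W B2 → L0 hit [D]
  10 | R B1 → L1 miss [-]

WB = [1, 3, 1, 0]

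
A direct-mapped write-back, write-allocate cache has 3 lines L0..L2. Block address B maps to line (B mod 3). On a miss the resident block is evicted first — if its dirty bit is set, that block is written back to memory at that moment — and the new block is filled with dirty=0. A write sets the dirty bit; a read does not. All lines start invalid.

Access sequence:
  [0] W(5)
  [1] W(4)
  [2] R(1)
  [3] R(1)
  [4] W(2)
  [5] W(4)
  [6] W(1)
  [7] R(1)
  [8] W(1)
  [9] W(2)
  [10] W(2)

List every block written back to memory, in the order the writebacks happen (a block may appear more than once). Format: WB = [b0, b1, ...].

  0 | W B5 → L2 miss [D]
  1 | W B4 → L1 miss [D]
  2 | R B1 → L1 miss wb→B4 [-]
  3 | R B1 → L1 hit [-]
  4 | W B2 → L2 miss wb→B5 [D]
  5 | W B4 → L1 miss [D]
  6 | W B1 → L1 miss wb→B4 [D]
  7 | R B1 → L1 hit [D]
  8 | W B1 → L1 hit [D]
  9 | W B2 → L2 hit [D]
  10 | W B2 → L2 hit [D]

WB = [4, 5, 4]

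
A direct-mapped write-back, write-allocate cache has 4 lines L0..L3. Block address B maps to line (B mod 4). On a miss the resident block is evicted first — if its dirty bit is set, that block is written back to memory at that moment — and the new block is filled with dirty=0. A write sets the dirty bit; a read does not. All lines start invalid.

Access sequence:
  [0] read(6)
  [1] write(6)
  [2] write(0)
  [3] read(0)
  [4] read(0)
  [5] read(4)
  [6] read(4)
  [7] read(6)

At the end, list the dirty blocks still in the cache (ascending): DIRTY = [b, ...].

0: R B6 -> L2 miss  d=-]
1: W B6 -> L2 hit  d=D]
2: W B0 -> L0 miss  d=D]
3: R B0 -> L0 hit  d=D]
4: R B0 -> L0 hit  d=D]
5: R B4 -> L0 miss wb->B0  d=-]
6: R B4 -> L0 hit  d=-]
7: R B6 -> L2 hit  d=D]

DIRTY = [6]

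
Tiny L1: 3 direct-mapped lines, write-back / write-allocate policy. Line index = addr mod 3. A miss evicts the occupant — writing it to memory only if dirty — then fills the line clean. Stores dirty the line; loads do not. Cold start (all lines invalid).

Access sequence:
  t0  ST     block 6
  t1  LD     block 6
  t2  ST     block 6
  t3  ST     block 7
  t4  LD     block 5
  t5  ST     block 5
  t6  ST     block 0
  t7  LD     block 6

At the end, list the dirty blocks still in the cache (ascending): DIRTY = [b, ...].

  0 | W B6 → L0 miss [D]
  1 | R B6 → L0 hit [D]
  2 | W B6 → L0 hit [D]
  3 | W B7 → L1 miss [D]
  4 | R B5 → L2 miss [-]
  5 | W B5 → L2 hit [D]
  6 | W B0 → L0 miss wb→B6 [D]
  7 | R B6 → L0 miss wb→B0 [-]

DIRTY = [5, 7]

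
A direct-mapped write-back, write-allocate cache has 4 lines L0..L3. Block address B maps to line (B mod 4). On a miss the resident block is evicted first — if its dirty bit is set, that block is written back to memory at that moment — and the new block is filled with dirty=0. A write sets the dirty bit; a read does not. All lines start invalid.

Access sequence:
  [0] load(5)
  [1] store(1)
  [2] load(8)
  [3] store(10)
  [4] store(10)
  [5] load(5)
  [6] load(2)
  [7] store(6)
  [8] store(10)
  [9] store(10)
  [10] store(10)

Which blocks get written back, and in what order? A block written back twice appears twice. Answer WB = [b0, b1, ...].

0: R B5 → L1 miss [-]
1: W B1 → L1 miss [D]
2: R B8 → L0 miss [-]
3: W B10 → L2 miss [D]
4: W B10 → L2 hit [D]
5: R B5 → L1 miss wb→B1 [-]
6: R B2 → L2 miss wb→B10 [-]
7: W B6 → L2 miss [D]
8: W B10 → L2 miss wb→B6 [D]
9: W B10 → L2 hit [D]
10: W B10 → L2 hit [D]

WB = [1, 10, 6]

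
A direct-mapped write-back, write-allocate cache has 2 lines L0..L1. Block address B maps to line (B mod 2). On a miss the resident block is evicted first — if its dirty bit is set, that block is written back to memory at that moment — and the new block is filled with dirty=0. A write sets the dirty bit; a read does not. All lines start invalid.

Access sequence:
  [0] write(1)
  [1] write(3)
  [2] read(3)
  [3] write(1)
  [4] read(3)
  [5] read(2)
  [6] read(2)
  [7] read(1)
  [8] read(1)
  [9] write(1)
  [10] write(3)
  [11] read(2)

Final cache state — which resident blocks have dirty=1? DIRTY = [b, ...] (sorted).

DIRTY = [3]

0: W B1 -> L1 miss  d=D]
1: W B3 -> L1 miss wb->B1  d=D]
2: R B3 -> L1 hit  d=D]
3: W B1 -> L1 miss wb->B3  d=D]
4: R B3 -> L1 miss wb->B1  d=-]
5: R B2 -> L0 miss  d=-]
6: R B2 -> L0 hit  d=-]
7: R B1 -> L1 miss  d=-]
8: R B1 -> L1 hit  d=-]
9: W B1 -> L1 hit  d=D]
10: W B3 -> L1 miss wb->B1  d=D]
11: R B2 -> L0 hit  d=-]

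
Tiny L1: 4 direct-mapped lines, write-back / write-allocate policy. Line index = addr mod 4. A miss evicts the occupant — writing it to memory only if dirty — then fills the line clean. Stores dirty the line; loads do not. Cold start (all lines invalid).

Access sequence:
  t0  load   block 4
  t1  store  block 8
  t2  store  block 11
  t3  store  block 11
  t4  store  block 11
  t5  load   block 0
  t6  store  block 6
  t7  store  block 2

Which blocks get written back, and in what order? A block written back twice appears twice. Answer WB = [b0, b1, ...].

0: R B4 -> L0 miss  d=-]
1: W B8 -> L0 miss  d=D]
2: W B11 -> L3 miss  d=D]
3: W B11 -> L3 hit  d=D]
4: W B11 -> L3 hit  d=D]
5: R B0 -> L0 miss wb->B8  d=-]
6: W B6 -> L2 miss  d=D]
7: W B2 -> L2 miss wb->B6  d=D]

WB = [8, 6]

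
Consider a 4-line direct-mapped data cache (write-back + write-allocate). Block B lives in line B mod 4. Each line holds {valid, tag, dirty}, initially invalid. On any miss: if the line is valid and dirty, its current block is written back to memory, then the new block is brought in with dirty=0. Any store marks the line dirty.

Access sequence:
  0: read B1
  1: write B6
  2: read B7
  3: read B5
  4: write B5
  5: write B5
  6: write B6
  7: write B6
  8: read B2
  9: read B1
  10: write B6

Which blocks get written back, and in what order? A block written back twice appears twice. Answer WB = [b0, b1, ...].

0: R B1 -> L1 miss  d=-]
1: W B6 -> L2 miss  d=D]
2: R B7 -> L3 miss  d=-]
3: R B5 -> L1 miss  d=-]
4: W B5 -> L1 hit  d=D]
5: W B5 -> L1 hit  d=D]
6: W B6 -> L2 hit  d=D]
7: W B6 -> L2 hit  d=D]
8: R B2 -> L2 miss wb->B6  d=-]
9: R B1 -> L1 miss wb->B5  d=-]
10: W B6 -> L2 miss  d=D]

WB = [6, 5]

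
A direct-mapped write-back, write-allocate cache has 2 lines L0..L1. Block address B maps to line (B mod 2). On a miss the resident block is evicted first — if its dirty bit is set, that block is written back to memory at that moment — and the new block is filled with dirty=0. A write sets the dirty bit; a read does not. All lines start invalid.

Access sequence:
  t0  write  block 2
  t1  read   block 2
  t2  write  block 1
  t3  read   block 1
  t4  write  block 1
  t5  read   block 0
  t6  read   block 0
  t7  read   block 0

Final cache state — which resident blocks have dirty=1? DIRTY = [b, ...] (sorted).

  0 | W B2 → L0 miss [D]
  1 | R B2 → L0 hit [D]
  2 | W B1 → L1 miss [D]
  3 | R B1 → L1 hit [D]
  4 | W B1 → L1 hit [D]
  5 | R B0 → L0 miss wb→B2 [-]
  6 | R B0 → L0 hit [-]
  7 | R B0 → L0 hit [-]

DIRTY = [1]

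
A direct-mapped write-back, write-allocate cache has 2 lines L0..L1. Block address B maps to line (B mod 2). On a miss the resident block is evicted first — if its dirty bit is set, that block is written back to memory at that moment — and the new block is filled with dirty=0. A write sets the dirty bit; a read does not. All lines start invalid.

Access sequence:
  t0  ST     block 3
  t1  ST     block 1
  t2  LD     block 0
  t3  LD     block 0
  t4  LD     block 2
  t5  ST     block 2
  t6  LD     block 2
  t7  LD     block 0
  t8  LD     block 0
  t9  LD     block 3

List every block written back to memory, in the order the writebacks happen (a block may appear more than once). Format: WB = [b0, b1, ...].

WB = [3, 2, 1]

0: W B3 -> L1 miss  d=D]
1: W B1 -> L1 miss wb->B3  d=D]
2: R B0 -> L0 miss  d=-]
3: R B0 -> L0 hit  d=-]
4: R B2 -> L0 miss  d=-]
5: W B2 -> L0 hit  d=D]
6: R B2 -> L0 hit  d=D]
7: R B0 -> L0 miss wb->B2  d=-]
8: R B0 -> L0 hit  d=-]
9: R B3 -> L1 miss wb->B1  d=-]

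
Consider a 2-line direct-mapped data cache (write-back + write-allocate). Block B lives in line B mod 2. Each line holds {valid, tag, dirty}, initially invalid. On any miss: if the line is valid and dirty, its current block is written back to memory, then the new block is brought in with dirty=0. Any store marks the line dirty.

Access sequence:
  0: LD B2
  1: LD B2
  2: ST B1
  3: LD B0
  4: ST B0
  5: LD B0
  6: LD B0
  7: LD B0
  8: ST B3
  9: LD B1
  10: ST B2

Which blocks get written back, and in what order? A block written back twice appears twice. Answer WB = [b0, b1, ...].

  0 | R B2 → L0 miss [-]
  1 | R B2 → L0 hit [-]
  2 | W B1 → L1 miss [D]
  3 | R B0 → L0 miss [-]
  4 | W B0 → L0 hit [D]
  5 | R B0 → L0 hit [D]
  6 | R B0 → L0 hit [D]
  7 | R B0 → L0 hit [D]
  8 | W B3 → L1 miss wb→B1 [D]
  9 | R B1 → L1 miss wb→B3 [-]
  10 | W B2 → L0 miss wb→B0 [D]

WB = [1, 3, 0]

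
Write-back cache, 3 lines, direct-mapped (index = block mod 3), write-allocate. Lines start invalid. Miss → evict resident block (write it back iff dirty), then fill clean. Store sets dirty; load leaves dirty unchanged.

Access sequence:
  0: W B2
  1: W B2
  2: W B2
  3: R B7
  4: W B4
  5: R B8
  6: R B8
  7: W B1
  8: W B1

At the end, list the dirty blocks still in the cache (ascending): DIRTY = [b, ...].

0: W B2 -> L2 miss  d=D]
1: W B2 -> L2 hit  d=D]
2: W B2 -> L2 hit  d=D]
3: R B7 -> L1 miss  d=-]
4: W B4 -> L1 miss  d=D]
5: R B8 -> L2 miss wb->B2  d=-]
6: R B8 -> L2 hit  d=-]
7: W B1 -> L1 miss wb->B4  d=D]
8: W B1 -> L1 hit  d=D]

DIRTY = [1]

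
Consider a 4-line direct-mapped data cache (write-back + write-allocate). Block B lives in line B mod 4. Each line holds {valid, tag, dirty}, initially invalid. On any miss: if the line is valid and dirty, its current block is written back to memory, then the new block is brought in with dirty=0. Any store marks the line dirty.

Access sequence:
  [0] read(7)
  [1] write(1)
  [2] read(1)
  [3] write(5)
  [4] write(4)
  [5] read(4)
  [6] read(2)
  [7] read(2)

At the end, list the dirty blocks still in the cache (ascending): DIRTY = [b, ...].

0: R B7 → L3 miss [-]
1: W B1 → L1 miss [D]
2: R B1 → L1 hit [D]
3: W B5 → L1 miss wb→B1 [D]
4: W B4 → L0 miss [D]
5: R B4 → L0 hit [D]
6: R B2 → L2 miss [-]
7: R B2 → L2 hit [-]

DIRTY = [4, 5]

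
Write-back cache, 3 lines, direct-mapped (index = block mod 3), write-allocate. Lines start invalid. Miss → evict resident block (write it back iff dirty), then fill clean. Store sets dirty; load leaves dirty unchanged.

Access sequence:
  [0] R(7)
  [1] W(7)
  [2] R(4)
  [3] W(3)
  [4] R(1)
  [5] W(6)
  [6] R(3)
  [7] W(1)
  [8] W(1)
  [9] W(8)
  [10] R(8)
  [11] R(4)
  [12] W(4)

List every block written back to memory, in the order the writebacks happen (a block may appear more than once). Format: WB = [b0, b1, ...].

WB = [7, 3, 6, 1]

  0 | R B7 → L1 miss [-]
  1 | W B7 → L1 hit [D]
  2 | R B4 → L1 miss wb→B7 [-]
  3 | W B3 → L0 miss [D]
  4 | R B1 → L1 miss [-]
  5 | W B6 → L0 miss wb→B3 [D]
  6 | R B3 → L0 miss wb→B6 [-]
  7 | W B1 → L1 hit [D]
  8 | W B1 → L1 hit [D]
  9 | W B8 → L2 miss [D]
  10 | R B8 → L2 hit [D]
  11 | R B4 → L1 miss wb→B1 [-]
  12 | W B4 → L1 hit [D]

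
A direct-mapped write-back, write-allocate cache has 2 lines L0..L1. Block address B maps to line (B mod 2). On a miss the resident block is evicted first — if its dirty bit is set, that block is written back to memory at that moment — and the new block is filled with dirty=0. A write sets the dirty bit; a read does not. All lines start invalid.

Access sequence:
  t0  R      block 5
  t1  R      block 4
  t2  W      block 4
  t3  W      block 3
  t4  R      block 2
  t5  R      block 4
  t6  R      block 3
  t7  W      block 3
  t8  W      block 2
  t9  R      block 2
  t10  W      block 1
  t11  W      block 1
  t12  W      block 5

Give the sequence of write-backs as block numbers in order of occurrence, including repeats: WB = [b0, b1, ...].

  0 | R B5 → L1 miss [-]
  1 | R B4 → L0 miss [-]
  2 | W B4 → L0 hit [D]
  3 | W B3 → L1 miss [D]
  4 | R B2 → L0 miss wb→B4 [-]
  5 | R B4 → L0 miss [-]
  6 | R B3 → L1 hit [D]
  7 | W B3 → L1 hit [D]
  8 | W B2 → L0 miss [D]
  9 | R B2 → L0 hit [D]
  10 | W B1 → L1 miss wb→B3 [D]
  11 | W B1 → L1 hit [D]
  12 | W B5 → L1 miss wb→B1 [D]

WB = [4, 3, 1]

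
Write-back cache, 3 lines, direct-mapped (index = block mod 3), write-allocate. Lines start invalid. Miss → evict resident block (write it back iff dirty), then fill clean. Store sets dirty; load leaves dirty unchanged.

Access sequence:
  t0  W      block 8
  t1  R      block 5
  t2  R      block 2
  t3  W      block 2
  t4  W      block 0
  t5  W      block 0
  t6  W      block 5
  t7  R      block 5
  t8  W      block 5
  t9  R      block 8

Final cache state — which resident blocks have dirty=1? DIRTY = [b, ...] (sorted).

  0 | W B8 → L2 miss [D]
  1 | R B5 → L2 miss wb→B8 [-]
  2 | R B2 → L2 miss [-]
  3 | W B2 → L2 hit [D]
  4 | W B0 → L0 miss [D]
  5 | W B0 → L0 hit [D]
  6 | W B5 → L2 miss wb→B2 [D]
  7 | R B5 → L2 hit [D]
  8 | W B5 → L2 hit [D]
  9 | R B8 → L2 miss wb→B5 [-]

DIRTY = [0]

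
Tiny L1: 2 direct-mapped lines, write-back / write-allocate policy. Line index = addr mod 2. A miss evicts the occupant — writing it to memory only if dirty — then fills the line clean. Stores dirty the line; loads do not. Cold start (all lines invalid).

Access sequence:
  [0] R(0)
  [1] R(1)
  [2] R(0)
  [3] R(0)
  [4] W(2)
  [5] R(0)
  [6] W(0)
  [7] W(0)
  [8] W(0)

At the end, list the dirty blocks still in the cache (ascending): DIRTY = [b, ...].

  0 | R B0 → L0 miss [-]
  1 | R B1 → L1 miss [-]
  2 | R B0 → L0 hit [-]
  3 | R B0 → L0 hit [-]
  4 | W B2 → L0 miss [D]
  5 | R B0 → L0 miss wb→B2 [-]
  6 | W B0 → L0 hit [D]
  7 | W B0 → L0 hit [D]
  8 | W B0 → L0 hit [D]

DIRTY = [0]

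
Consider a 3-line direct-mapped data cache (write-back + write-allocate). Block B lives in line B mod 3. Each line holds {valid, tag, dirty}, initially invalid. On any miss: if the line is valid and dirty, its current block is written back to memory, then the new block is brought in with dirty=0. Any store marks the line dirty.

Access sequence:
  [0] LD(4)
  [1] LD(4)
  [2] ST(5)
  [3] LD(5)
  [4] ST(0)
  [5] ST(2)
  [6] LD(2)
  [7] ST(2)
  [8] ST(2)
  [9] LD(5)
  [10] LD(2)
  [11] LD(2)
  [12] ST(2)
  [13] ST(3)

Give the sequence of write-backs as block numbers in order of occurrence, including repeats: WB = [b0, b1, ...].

0: R B4 -> L1 miss  d=-]
1: R B4 -> L1 hit  d=-]
2: W B5 -> L2 miss  d=D]
3: R B5 -> L2 hit  d=D]
4: W B0 -> L0 miss  d=D]
5: W B2 -> L2 miss wb->B5  d=D]
6: R B2 -> L2 hit  d=D]
7: W B2 -> L2 hit  d=D]
8: W B2 -> L2 hit  d=D]
9: R B5 -> L2 miss wb->B2  d=-]
10: R B2 -> L2 miss  d=-]
11: R B2 -> L2 hit  d=-]
12: W B2 -> L2 hit  d=D]
13: W B3 -> L0 miss wb->B0  d=D]

WB = [5, 2, 0]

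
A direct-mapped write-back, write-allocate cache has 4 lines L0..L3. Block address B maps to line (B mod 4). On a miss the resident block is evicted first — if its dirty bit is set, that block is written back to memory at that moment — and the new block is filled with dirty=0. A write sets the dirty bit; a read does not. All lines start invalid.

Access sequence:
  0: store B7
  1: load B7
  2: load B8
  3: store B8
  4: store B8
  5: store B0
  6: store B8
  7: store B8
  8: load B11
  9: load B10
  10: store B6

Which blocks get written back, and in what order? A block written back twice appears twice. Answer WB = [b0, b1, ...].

WB = [8, 0, 7]

  0 | W B7 → L3 miss [D]
  1 | R B7 → L3 hit [D]
  2 | R B8 → L0 miss [-]
  3 | W B8 → L0 hit [D]
  4 | W B8 → L0 hit [D]
  5 | W B0 → L0 miss wb→B8 [D]
  6 | W B8 → L0 miss wb→B0 [D]
  7 | W B8 → L0 hit [D]
  8 | R B11 → L3 miss wb→B7 [-]
  9 | R B10 → L2 miss [-]
  10 | W B6 → L2 miss [D]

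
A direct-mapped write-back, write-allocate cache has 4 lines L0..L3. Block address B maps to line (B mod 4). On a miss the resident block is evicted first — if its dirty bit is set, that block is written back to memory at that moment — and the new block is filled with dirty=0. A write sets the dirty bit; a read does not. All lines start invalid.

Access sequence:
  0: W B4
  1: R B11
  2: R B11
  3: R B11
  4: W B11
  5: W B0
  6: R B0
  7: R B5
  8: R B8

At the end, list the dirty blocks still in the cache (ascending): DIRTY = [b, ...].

DIRTY = [11]

  0 | W B4 → L0 miss [D]
  1 | R B11 → L3 miss [-]
  2 | R B11 → L3 hit [-]
  3 | R B11 → L3 hit [-]
  4 | W B11 → L3 hit [D]
  5 | W B0 → L0 miss wb→B4 [D]
  6 | R B0 → L0 hit [D]
  7 | R B5 → L1 miss [-]
  8 | R B8 → L0 miss wb→B0 [-]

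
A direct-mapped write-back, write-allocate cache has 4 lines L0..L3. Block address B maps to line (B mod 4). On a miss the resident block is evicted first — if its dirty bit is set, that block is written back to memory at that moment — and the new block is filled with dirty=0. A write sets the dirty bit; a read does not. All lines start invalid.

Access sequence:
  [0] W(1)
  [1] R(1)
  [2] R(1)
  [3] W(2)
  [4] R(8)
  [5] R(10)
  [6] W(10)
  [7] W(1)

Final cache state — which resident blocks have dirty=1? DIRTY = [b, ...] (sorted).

  0 | W B1 → L1 miss [D]
  1 | R B1 → L1 hit [D]
  2 | R B1 → L1 hit [D]
  3 | W B2 → L2 miss [D]
  4 | R B8 → L0 miss [-]
  5 | R B10 → L2 miss wb→B2 [-]
  6 | W B10 → L2 hit [D]
  7 | W B1 → L1 hit [D]

DIRTY = [1, 10]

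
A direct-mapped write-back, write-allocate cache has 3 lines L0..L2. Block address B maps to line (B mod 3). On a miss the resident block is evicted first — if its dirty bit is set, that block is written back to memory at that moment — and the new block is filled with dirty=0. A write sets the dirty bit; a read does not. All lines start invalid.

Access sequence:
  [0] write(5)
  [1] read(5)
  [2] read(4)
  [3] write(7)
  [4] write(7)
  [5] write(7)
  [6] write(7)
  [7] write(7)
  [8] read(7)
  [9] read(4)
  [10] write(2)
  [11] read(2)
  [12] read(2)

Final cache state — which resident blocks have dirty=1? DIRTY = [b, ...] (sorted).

0: W B5 → L2 miss [D]
1: R B5 → L2 hit [D]
2: R B4 → L1 miss [-]
3: W B7 → L1 miss [D]
4: W B7 → L1 hit [D]
5: W B7 → L1 hit [D]
6: W B7 → L1 hit [D]
7: W B7 → L1 hit [D]
8: R B7 → L1 hit [D]
9: R B4 → L1 miss wb→B7 [-]
10: W B2 → L2 miss wb→B5 [D]
11: R B2 → L2 hit [D]
12: R B2 → L2 hit [D]

DIRTY = [2]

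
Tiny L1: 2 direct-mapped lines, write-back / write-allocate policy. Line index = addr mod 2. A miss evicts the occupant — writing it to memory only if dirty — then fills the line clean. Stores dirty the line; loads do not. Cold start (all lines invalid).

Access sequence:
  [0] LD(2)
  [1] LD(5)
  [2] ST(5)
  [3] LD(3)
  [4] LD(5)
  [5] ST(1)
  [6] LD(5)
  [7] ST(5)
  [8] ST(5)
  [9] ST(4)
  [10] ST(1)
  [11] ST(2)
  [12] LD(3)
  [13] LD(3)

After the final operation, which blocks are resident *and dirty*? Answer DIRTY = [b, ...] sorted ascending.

DIRTY = [2]

0: R B2 -> L0 miss  d=-]
1: R B5 -> L1 miss  d=-]
2: W B5 -> L1 hit  d=D]
3: R B3 -> L1 miss wb->B5  d=-]
4: R B5 -> L1 miss  d=-]
5: W B1 -> L1 miss  d=D]
6: R B5 -> L1 miss wb->B1  d=-]
7: W B5 -> L1 hit  d=D]
8: W B5 -> L1 hit  d=D]
9: W B4 -> L0 miss  d=D]
10: W B1 -> L1 miss wb->B5  d=D]
11: W B2 -> L0 miss wb->B4  d=D]
12: R B3 -> L1 miss wb->B1  d=-]
13: R B3 -> L1 hit  d=-]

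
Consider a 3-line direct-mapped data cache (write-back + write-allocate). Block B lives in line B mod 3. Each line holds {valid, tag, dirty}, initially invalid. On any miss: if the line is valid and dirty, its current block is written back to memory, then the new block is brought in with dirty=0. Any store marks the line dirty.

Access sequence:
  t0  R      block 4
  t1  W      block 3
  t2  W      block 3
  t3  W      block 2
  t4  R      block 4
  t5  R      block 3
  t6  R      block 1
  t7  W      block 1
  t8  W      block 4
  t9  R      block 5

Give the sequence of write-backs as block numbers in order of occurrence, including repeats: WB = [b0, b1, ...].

  0 | R B4 → L1 miss [-]
  1 | W B3 → L0 miss [D]
  2 | W B3 → L0 hit [D]
  3 | W B2 → L2 miss [D]
  4 | R B4 → L1 hit [-]
  5 | R B3 → L0 hit [D]
  6 | R B1 → L1 miss [-]
  7 | W B1 → L1 hit [D]
  8 | W B4 → L1 miss wb→B1 [D]
  9 | R B5 → L2 miss wb→B2 [-]

WB = [1, 2]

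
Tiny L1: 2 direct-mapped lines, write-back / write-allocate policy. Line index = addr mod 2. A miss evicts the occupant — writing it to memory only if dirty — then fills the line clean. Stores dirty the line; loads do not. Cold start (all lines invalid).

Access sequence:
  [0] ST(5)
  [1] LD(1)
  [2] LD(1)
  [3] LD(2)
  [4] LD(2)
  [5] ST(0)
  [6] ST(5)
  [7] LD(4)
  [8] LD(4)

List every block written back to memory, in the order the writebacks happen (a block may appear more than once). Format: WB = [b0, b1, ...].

0: W B5 -> L1 miss  d=D]
1: R B1 -> L1 miss wb->B5  d=-]
2: R B1 -> L1 hit  d=-]
3: R B2 -> L0 miss  d=-]
4: R B2 -> L0 hit  d=-]
5: W B0 -> L0 miss  d=D]
6: W B5 -> L1 miss  d=D]
7: R B4 -> L0 miss wb->B0  d=-]
8: R B4 -> L0 hit  d=-]

WB = [5, 0]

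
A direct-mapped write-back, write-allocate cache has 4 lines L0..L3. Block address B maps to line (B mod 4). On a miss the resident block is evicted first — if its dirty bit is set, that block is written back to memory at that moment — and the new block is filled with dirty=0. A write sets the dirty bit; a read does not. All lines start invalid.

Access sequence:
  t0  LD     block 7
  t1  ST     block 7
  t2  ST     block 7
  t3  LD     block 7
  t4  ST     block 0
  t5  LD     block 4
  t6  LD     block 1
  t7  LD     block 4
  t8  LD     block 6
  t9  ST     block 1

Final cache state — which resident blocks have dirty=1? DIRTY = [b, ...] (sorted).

DIRTY = [1, 7]

0: R B7 -> L3 miss  d=-]
1: W B7 -> L3 hit  d=D]
2: W B7 -> L3 hit  d=D]
3: R B7 -> L3 hit  d=D]
4: W B0 -> L0 miss  d=D]
5: R B4 -> L0 miss wb->B0  d=-]
6: R B1 -> L1 miss  d=-]
7: R B4 -> L0 hit  d=-]
8: R B6 -> L2 miss  d=-]
9: W B1 -> L1 hit  d=D]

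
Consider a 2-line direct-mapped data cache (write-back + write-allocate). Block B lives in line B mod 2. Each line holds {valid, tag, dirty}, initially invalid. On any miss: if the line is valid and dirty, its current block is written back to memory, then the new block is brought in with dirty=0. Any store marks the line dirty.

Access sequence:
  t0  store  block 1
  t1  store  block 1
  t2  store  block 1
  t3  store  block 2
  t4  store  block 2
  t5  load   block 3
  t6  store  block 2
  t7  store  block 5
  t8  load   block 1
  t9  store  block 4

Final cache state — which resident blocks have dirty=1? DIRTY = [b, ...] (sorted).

0: W B1 → L1 miss [D]
1: W B1 → L1 hit [D]
2: W B1 → L1 hit [D]
3: W B2 → L0 miss [D]
4: W B2 → L0 hit [D]
5: R B3 → L1 miss wb→B1 [-]
6: W B2 → L0 hit [D]
7: W B5 → L1 miss [D]
8: R B1 → L1 miss wb→B5 [-]
9: W B4 → L0 miss wb→B2 [D]

DIRTY = [4]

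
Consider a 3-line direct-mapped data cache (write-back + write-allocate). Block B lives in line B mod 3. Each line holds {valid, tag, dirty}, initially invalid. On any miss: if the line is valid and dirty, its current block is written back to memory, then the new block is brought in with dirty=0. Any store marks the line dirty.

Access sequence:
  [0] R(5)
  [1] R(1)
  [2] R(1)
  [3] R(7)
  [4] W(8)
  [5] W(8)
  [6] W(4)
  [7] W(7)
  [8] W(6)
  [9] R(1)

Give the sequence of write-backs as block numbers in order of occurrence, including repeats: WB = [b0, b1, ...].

WB = [4, 7]

0: R B5 -> L2 miss  d=-]
1: R B1 -> L1 miss  d=-]
2: R B1 -> L1 hit  d=-]
3: R B7 -> L1 miss  d=-]
4: W B8 -> L2 miss  d=D]
5: W B8 -> L2 hit  d=D]
6: W B4 -> L1 miss  d=D]
7: W B7 -> L1 miss wb->B4  d=D]
8: W B6 -> L0 miss  d=D]
9: R B1 -> L1 miss wb->B7  d=-]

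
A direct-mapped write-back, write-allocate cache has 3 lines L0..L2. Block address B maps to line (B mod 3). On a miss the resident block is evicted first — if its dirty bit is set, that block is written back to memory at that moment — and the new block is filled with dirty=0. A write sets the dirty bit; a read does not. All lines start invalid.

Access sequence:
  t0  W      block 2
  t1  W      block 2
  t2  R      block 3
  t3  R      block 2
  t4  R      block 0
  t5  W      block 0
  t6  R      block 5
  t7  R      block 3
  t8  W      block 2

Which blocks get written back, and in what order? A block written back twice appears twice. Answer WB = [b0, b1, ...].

WB = [2, 0]

  0 | W B2 → L2 miss [D]
  1 | W B2 → L2 hit [D]
  2 | R B3 → L0 miss [-]
  3 | R B2 → L2 hit [D]
  4 | R B0 → L0 miss [-]
  5 | W B0 → L0 hit [D]
  6 | R B5 → L2 miss wb→B2 [-]
  7 | R B3 → L0 miss wb→B0 [-]
  8 | W B2 → L2 miss [D]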